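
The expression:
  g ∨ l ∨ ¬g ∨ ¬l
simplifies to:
True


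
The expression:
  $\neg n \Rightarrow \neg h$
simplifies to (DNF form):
$n \vee \neg h$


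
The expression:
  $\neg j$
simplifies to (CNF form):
$\neg j$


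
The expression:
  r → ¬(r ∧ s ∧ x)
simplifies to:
¬r ∨ ¬s ∨ ¬x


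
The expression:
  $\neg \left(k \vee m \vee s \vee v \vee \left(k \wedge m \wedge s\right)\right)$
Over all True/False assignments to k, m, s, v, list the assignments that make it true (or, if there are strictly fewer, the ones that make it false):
is true only for:
  k=False, m=False, s=False, v=False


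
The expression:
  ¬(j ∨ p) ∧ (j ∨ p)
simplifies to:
False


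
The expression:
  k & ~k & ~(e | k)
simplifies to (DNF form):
False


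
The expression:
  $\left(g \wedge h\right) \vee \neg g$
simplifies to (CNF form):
$h \vee \neg g$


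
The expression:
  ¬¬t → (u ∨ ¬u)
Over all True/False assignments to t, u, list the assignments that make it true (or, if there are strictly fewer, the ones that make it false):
is always true.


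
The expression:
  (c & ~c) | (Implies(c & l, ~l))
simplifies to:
~c | ~l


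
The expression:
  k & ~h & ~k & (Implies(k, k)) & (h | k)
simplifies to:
False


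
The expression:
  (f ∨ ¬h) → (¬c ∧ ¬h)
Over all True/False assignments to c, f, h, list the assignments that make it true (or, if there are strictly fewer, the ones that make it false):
is true only for:
  c=False, f=False, h=False;
  c=False, f=False, h=True;
  c=False, f=True, h=False;
  c=True, f=False, h=True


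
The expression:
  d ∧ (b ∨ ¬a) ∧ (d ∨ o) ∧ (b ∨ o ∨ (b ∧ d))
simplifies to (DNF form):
(b ∧ d) ∨ (d ∧ o ∧ ¬a)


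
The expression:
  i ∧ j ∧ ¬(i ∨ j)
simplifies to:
False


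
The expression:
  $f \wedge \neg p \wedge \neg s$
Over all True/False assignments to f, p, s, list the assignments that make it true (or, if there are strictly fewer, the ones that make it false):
is true only for:
  f=True, p=False, s=False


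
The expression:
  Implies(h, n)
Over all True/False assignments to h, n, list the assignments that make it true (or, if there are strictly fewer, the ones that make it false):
is false only for:
  h=True, n=False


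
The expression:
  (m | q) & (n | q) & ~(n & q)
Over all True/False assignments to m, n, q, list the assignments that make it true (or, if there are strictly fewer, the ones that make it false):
is true only for:
  m=False, n=False, q=True;
  m=True, n=False, q=True;
  m=True, n=True, q=False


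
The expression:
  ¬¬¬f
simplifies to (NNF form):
¬f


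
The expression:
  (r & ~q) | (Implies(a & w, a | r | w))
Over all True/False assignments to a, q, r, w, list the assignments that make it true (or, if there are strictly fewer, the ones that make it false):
is always true.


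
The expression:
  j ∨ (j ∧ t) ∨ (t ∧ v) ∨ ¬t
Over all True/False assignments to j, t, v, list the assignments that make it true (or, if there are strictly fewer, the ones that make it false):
is false only for:
  j=False, t=True, v=False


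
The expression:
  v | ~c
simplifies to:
v | ~c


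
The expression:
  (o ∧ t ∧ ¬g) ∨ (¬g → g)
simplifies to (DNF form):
g ∨ (o ∧ t)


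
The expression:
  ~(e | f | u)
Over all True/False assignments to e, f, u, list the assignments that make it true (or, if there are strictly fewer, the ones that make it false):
is true only for:
  e=False, f=False, u=False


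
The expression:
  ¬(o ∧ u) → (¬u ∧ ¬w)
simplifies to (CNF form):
(o ∨ ¬u) ∧ (u ∨ ¬w)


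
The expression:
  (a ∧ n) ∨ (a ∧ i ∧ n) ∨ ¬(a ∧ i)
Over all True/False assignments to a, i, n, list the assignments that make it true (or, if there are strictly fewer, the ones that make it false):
is false only for:
  a=True, i=True, n=False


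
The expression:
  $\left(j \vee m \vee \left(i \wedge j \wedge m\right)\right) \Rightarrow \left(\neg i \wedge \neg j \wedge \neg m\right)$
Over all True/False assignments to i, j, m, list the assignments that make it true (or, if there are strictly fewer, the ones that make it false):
is true only for:
  i=False, j=False, m=False;
  i=True, j=False, m=False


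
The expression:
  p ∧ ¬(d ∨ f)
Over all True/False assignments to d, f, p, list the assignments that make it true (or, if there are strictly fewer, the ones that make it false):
is true only for:
  d=False, f=False, p=True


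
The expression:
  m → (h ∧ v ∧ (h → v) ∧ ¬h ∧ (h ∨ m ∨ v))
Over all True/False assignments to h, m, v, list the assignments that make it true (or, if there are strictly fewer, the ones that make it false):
is true only for:
  h=False, m=False, v=False;
  h=False, m=False, v=True;
  h=True, m=False, v=False;
  h=True, m=False, v=True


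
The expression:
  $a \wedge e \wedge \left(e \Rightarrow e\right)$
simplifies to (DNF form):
$a \wedge e$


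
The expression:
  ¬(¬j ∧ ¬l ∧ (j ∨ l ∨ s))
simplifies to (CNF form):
j ∨ l ∨ ¬s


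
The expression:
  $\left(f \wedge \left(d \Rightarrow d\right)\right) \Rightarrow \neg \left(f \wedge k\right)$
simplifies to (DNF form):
$\neg f \vee \neg k$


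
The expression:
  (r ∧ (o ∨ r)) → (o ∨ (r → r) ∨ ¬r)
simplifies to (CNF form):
True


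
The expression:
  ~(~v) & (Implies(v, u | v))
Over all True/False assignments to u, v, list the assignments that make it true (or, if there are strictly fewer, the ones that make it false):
is true only for:
  u=False, v=True;
  u=True, v=True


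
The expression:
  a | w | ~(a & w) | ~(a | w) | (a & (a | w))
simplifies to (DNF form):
True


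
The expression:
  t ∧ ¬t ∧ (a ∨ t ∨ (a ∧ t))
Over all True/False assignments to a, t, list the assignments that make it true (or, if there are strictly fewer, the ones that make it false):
is never true.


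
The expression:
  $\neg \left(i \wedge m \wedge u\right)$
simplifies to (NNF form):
$\neg i \vee \neg m \vee \neg u$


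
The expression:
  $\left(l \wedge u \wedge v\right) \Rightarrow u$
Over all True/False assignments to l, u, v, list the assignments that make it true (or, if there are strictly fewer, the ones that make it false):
is always true.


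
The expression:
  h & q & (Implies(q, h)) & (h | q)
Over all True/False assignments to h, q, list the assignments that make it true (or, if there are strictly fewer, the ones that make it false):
is true only for:
  h=True, q=True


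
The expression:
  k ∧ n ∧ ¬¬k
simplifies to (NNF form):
k ∧ n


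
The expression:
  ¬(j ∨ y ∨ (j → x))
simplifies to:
False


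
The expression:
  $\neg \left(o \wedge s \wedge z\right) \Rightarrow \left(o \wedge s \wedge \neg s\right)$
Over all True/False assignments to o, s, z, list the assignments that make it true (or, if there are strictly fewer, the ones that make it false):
is true only for:
  o=True, s=True, z=True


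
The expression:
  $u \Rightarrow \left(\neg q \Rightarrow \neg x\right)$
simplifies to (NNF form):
$q \vee \neg u \vee \neg x$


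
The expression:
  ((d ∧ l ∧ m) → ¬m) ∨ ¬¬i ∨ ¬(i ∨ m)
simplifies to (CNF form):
i ∨ ¬d ∨ ¬l ∨ ¬m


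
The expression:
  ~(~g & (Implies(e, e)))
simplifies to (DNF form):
g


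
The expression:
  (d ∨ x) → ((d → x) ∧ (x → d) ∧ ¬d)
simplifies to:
¬d ∧ ¬x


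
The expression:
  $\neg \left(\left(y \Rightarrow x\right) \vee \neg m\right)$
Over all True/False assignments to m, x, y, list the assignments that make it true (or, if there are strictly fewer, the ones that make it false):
is true only for:
  m=True, x=False, y=True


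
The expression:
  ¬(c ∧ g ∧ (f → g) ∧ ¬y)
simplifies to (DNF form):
y ∨ ¬c ∨ ¬g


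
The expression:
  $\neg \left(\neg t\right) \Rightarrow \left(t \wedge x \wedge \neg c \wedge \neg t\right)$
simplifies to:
$\neg t$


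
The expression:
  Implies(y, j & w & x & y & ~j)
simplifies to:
~y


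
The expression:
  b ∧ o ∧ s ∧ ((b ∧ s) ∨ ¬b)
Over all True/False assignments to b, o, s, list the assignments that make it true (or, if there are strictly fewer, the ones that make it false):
is true only for:
  b=True, o=True, s=True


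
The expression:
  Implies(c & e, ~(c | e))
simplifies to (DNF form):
~c | ~e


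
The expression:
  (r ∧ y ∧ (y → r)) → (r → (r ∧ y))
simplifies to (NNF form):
True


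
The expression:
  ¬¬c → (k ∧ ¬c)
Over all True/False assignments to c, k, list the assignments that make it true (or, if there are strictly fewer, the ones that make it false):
is true only for:
  c=False, k=False;
  c=False, k=True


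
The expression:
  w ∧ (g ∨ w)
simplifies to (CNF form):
w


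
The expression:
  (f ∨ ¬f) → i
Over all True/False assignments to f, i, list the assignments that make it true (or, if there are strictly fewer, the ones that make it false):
is true only for:
  f=False, i=True;
  f=True, i=True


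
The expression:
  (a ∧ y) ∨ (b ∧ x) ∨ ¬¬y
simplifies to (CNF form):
(b ∨ y) ∧ (x ∨ y)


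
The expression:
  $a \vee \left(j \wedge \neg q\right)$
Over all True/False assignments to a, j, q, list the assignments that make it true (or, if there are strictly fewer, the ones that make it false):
is false only for:
  a=False, j=False, q=False;
  a=False, j=False, q=True;
  a=False, j=True, q=True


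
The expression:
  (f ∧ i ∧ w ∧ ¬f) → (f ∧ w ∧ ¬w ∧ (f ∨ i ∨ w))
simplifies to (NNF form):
True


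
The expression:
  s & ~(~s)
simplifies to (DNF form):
s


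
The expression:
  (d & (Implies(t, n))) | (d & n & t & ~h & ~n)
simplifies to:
d & (n | ~t)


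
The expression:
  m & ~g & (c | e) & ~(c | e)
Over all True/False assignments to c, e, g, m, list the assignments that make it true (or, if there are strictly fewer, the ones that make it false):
is never true.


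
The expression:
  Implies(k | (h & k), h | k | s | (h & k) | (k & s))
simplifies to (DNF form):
True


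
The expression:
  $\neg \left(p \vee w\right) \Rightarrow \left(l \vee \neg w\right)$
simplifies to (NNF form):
$\text{True}$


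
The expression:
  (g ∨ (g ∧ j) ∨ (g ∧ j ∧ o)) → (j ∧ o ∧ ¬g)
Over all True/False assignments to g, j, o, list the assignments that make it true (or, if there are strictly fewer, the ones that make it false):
is true only for:
  g=False, j=False, o=False;
  g=False, j=False, o=True;
  g=False, j=True, o=False;
  g=False, j=True, o=True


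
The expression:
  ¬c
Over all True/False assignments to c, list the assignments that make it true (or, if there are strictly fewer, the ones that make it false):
is true only for:
  c=False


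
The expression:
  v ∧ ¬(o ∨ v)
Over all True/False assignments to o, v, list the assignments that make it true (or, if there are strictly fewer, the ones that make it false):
is never true.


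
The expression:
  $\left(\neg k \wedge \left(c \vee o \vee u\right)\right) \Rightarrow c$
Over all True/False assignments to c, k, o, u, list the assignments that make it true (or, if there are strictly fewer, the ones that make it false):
is false only for:
  c=False, k=False, o=False, u=True;
  c=False, k=False, o=True, u=False;
  c=False, k=False, o=True, u=True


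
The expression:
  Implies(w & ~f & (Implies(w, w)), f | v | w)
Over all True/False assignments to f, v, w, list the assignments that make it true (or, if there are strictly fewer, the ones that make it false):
is always true.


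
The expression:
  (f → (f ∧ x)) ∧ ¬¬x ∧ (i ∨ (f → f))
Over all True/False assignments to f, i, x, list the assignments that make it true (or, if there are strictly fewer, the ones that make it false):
is true only for:
  f=False, i=False, x=True;
  f=False, i=True, x=True;
  f=True, i=False, x=True;
  f=True, i=True, x=True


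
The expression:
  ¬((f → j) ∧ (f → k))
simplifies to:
f ∧ (¬j ∨ ¬k)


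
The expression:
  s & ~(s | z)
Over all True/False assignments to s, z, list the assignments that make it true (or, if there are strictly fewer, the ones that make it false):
is never true.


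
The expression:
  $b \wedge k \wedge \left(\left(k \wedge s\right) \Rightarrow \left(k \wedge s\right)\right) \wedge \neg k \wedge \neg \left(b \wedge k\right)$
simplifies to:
$\text{False}$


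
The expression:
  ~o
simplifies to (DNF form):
~o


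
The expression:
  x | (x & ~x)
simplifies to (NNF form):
x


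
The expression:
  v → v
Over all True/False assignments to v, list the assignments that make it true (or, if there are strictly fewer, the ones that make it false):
is always true.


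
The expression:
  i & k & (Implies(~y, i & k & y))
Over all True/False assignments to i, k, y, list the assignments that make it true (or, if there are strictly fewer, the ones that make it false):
is true only for:
  i=True, k=True, y=True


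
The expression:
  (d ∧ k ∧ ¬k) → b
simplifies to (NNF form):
True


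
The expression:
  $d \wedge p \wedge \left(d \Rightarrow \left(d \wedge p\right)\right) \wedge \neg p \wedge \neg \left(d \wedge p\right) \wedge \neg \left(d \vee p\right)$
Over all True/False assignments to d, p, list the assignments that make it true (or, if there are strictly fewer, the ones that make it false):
is never true.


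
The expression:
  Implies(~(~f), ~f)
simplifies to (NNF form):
~f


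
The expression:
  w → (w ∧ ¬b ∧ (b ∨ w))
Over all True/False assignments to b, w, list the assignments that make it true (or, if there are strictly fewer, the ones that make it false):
is false only for:
  b=True, w=True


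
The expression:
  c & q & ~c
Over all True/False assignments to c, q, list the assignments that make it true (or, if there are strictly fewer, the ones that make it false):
is never true.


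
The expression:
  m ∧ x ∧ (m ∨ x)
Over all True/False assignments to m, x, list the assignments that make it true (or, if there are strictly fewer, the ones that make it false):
is true only for:
  m=True, x=True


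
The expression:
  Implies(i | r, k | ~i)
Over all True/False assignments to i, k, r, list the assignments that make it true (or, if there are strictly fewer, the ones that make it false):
is false only for:
  i=True, k=False, r=False;
  i=True, k=False, r=True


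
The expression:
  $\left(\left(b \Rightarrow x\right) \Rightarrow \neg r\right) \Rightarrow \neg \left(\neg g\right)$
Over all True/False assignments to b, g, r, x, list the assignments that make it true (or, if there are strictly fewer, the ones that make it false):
is false only for:
  b=False, g=False, r=False, x=False;
  b=False, g=False, r=False, x=True;
  b=True, g=False, r=False, x=False;
  b=True, g=False, r=False, x=True;
  b=True, g=False, r=True, x=False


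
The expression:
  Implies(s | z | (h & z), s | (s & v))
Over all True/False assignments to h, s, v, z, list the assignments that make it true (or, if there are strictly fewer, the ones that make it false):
is false only for:
  h=False, s=False, v=False, z=True;
  h=False, s=False, v=True, z=True;
  h=True, s=False, v=False, z=True;
  h=True, s=False, v=True, z=True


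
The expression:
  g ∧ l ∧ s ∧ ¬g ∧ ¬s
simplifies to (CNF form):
False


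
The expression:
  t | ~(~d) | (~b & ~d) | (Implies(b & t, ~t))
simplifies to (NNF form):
True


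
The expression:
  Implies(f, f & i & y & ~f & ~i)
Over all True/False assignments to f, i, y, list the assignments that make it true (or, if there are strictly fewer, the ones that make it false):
is true only for:
  f=False, i=False, y=False;
  f=False, i=False, y=True;
  f=False, i=True, y=False;
  f=False, i=True, y=True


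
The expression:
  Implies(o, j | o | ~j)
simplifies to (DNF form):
True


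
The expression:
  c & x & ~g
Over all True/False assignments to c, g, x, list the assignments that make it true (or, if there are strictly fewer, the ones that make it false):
is true only for:
  c=True, g=False, x=True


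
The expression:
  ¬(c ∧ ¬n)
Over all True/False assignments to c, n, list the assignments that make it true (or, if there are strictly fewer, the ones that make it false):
is false only for:
  c=True, n=False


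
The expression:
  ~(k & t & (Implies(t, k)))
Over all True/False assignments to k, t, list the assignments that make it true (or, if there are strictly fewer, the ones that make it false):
is false only for:
  k=True, t=True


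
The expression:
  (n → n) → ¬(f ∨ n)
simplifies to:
¬f ∧ ¬n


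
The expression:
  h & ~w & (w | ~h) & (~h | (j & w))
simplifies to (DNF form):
False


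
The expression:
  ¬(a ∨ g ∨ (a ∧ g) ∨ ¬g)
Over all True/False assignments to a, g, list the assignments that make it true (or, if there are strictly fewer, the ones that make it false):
is never true.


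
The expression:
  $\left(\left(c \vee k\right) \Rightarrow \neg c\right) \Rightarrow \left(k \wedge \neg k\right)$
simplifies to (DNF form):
$c$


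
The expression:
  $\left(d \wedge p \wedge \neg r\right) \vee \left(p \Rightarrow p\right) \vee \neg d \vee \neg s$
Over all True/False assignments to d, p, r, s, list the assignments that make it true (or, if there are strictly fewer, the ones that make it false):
is always true.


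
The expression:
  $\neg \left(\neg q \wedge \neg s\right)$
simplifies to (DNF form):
$q \vee s$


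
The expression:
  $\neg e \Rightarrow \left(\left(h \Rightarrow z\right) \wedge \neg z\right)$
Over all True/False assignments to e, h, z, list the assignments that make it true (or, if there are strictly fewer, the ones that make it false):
is false only for:
  e=False, h=False, z=True;
  e=False, h=True, z=False;
  e=False, h=True, z=True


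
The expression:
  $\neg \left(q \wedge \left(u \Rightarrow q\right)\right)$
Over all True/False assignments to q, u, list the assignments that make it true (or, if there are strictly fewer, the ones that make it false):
is true only for:
  q=False, u=False;
  q=False, u=True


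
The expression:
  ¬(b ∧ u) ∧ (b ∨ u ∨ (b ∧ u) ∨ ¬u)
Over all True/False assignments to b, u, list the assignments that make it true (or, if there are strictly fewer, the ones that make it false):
is false only for:
  b=True, u=True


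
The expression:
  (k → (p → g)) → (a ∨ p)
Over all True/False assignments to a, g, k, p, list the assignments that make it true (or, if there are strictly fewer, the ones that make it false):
is false only for:
  a=False, g=False, k=False, p=False;
  a=False, g=False, k=True, p=False;
  a=False, g=True, k=False, p=False;
  a=False, g=True, k=True, p=False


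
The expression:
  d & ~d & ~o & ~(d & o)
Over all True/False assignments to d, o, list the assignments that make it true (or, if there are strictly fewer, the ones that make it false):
is never true.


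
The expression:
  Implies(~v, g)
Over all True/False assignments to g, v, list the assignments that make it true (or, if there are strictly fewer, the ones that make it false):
is false only for:
  g=False, v=False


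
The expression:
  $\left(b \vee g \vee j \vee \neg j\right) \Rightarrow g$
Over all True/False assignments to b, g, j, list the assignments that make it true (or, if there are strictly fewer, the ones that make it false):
is true only for:
  b=False, g=True, j=False;
  b=False, g=True, j=True;
  b=True, g=True, j=False;
  b=True, g=True, j=True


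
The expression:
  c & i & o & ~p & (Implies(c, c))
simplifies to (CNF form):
c & i & o & ~p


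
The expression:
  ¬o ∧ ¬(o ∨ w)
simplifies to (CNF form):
¬o ∧ ¬w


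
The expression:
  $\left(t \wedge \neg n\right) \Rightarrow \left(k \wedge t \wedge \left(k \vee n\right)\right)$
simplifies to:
$k \vee n \vee \neg t$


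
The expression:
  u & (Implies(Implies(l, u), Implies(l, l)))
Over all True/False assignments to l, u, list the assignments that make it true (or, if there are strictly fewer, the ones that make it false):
is true only for:
  l=False, u=True;
  l=True, u=True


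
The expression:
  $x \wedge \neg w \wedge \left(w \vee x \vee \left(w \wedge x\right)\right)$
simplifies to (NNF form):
$x \wedge \neg w$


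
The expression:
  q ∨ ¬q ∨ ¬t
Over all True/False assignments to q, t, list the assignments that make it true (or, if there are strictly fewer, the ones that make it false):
is always true.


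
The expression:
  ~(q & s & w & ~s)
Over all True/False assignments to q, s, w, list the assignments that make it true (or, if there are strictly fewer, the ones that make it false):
is always true.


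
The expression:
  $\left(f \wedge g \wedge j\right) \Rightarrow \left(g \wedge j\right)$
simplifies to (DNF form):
$\text{True}$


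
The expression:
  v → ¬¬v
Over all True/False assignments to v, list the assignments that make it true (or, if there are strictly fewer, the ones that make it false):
is always true.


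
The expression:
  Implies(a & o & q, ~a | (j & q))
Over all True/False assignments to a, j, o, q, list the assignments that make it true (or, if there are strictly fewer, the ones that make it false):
is false only for:
  a=True, j=False, o=True, q=True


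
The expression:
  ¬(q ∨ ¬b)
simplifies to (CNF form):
b ∧ ¬q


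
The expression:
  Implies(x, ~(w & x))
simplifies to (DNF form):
~w | ~x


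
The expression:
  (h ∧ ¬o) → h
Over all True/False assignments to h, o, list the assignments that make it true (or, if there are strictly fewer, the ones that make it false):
is always true.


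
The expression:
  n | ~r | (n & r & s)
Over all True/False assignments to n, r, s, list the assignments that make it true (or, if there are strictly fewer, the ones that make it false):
is false only for:
  n=False, r=True, s=False;
  n=False, r=True, s=True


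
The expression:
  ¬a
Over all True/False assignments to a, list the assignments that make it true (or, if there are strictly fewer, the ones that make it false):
is true only for:
  a=False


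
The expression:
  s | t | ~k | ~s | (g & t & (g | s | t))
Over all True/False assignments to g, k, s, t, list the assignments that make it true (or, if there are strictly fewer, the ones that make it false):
is always true.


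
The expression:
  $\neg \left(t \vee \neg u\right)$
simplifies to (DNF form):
$u \wedge \neg t$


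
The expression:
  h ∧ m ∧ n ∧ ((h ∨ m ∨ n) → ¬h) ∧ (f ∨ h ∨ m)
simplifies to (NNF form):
False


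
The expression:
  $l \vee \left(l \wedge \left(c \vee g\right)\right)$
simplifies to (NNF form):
$l$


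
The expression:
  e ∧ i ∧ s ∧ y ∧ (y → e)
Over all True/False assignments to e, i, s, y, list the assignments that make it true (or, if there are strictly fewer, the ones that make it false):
is true only for:
  e=True, i=True, s=True, y=True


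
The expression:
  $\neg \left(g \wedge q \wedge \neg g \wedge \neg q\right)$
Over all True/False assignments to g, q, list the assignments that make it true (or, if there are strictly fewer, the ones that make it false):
is always true.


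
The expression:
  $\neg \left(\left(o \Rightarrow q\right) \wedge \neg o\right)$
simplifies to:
$o$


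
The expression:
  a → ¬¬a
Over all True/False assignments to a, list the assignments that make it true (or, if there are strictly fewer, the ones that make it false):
is always true.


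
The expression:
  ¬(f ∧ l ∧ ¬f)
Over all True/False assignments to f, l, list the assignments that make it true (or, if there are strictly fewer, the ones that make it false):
is always true.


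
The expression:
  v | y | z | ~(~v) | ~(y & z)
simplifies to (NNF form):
True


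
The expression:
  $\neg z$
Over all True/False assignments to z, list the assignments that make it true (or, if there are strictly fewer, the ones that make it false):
is true only for:
  z=False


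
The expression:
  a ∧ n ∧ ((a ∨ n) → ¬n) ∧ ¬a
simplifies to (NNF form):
False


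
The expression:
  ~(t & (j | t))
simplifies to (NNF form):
~t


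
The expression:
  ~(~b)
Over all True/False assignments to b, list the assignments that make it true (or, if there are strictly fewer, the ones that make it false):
is true only for:
  b=True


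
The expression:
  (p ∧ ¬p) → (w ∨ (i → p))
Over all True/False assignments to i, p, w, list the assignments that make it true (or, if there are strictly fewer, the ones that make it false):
is always true.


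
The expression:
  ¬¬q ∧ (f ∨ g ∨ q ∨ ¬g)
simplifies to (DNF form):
q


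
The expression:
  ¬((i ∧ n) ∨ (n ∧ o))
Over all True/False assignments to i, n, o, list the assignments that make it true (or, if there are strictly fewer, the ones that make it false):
is false only for:
  i=False, n=True, o=True;
  i=True, n=True, o=False;
  i=True, n=True, o=True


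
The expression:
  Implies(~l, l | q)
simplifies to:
l | q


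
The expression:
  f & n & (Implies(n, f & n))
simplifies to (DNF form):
f & n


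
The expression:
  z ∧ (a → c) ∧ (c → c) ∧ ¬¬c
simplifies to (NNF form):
c ∧ z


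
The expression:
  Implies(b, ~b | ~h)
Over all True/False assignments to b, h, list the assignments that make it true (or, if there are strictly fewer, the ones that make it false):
is false only for:
  b=True, h=True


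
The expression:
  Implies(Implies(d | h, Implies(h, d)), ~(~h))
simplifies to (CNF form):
h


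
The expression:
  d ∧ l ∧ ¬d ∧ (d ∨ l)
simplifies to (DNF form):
False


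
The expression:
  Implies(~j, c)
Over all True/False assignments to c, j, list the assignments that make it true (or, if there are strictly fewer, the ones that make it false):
is false only for:
  c=False, j=False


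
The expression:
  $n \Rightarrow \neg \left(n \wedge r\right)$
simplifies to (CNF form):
$\neg n \vee \neg r$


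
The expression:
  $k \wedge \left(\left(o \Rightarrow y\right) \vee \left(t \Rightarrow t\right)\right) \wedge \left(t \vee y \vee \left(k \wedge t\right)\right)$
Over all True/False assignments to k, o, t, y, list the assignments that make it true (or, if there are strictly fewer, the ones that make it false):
is true only for:
  k=True, o=False, t=False, y=True;
  k=True, o=False, t=True, y=False;
  k=True, o=False, t=True, y=True;
  k=True, o=True, t=False, y=True;
  k=True, o=True, t=True, y=False;
  k=True, o=True, t=True, y=True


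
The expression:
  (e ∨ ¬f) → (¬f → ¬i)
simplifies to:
f ∨ ¬i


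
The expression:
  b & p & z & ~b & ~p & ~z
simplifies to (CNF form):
False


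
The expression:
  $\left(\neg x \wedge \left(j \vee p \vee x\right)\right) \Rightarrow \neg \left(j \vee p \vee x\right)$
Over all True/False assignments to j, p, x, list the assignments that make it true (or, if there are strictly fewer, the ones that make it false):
is false only for:
  j=False, p=True, x=False;
  j=True, p=False, x=False;
  j=True, p=True, x=False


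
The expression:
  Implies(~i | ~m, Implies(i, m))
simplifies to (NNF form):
m | ~i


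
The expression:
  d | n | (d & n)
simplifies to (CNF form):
d | n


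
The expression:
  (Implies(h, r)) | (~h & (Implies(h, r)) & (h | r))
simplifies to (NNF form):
r | ~h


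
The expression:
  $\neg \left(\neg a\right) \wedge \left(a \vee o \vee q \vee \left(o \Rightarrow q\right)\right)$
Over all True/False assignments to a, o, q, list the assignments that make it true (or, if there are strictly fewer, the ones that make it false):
is true only for:
  a=True, o=False, q=False;
  a=True, o=False, q=True;
  a=True, o=True, q=False;
  a=True, o=True, q=True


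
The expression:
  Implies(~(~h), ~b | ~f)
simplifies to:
~b | ~f | ~h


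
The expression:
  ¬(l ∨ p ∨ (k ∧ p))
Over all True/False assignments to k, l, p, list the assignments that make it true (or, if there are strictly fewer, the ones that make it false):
is true only for:
  k=False, l=False, p=False;
  k=True, l=False, p=False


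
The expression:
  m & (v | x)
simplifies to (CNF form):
m & (v | x)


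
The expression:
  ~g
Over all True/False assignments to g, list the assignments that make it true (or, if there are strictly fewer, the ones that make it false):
is true only for:
  g=False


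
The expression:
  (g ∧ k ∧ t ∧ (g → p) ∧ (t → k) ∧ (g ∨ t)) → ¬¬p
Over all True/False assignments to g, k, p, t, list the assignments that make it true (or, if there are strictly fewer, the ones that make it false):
is always true.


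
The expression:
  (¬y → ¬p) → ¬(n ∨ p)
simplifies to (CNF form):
(p ∨ ¬n) ∧ (¬p ∨ ¬y)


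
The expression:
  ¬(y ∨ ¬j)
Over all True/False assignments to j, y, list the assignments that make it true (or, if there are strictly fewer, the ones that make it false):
is true only for:
  j=True, y=False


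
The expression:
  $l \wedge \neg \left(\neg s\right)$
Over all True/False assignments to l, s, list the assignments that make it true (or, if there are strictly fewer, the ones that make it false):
is true only for:
  l=True, s=True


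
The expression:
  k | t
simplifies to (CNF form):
k | t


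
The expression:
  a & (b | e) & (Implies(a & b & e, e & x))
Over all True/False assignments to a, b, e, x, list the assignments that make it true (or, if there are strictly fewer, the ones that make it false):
is true only for:
  a=True, b=False, e=True, x=False;
  a=True, b=False, e=True, x=True;
  a=True, b=True, e=False, x=False;
  a=True, b=True, e=False, x=True;
  a=True, b=True, e=True, x=True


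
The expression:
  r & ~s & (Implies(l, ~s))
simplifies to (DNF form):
r & ~s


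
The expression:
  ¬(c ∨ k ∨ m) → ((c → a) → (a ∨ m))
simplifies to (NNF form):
a ∨ c ∨ k ∨ m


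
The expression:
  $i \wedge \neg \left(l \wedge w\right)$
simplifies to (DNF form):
$\left(i \wedge \neg l\right) \vee \left(i \wedge \neg w\right)$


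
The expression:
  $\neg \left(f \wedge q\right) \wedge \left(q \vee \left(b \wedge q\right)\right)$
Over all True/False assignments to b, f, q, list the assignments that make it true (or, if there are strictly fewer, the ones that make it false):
is true only for:
  b=False, f=False, q=True;
  b=True, f=False, q=True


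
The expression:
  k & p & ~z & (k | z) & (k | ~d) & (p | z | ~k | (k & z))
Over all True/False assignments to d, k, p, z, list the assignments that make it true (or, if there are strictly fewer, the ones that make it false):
is true only for:
  d=False, k=True, p=True, z=False;
  d=True, k=True, p=True, z=False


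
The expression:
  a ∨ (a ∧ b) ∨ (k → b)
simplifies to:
a ∨ b ∨ ¬k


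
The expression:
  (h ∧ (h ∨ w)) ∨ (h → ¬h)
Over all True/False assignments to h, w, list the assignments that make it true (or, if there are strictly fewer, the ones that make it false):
is always true.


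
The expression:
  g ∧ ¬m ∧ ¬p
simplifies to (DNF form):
g ∧ ¬m ∧ ¬p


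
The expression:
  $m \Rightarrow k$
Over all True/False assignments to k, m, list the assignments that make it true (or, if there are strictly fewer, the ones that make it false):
is false only for:
  k=False, m=True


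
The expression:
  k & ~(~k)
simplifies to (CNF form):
k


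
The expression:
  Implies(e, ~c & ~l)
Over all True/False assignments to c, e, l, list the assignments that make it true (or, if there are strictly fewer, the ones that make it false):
is false only for:
  c=False, e=True, l=True;
  c=True, e=True, l=False;
  c=True, e=True, l=True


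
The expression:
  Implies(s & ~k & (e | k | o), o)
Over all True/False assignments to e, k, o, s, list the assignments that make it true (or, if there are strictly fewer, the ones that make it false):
is false only for:
  e=True, k=False, o=False, s=True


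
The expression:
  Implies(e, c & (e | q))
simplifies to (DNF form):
c | ~e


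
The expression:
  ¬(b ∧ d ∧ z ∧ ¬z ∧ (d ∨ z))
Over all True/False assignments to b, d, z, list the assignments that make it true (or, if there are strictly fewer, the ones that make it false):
is always true.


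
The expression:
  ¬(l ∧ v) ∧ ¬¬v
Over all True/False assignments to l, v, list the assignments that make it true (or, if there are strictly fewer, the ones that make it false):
is true only for:
  l=False, v=True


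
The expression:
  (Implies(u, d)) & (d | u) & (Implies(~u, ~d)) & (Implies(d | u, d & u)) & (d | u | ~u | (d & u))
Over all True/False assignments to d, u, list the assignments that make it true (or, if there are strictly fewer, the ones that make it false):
is true only for:
  d=True, u=True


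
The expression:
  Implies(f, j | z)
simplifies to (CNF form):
j | z | ~f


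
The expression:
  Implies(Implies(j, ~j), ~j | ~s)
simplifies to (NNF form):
True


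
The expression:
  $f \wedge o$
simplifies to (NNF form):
$f \wedge o$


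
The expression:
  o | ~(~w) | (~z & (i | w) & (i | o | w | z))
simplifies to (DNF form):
o | w | (i & ~z)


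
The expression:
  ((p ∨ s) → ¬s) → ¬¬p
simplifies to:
p ∨ s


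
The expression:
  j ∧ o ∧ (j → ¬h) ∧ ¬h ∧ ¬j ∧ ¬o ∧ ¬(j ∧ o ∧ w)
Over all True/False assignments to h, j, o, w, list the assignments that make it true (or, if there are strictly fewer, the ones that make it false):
is never true.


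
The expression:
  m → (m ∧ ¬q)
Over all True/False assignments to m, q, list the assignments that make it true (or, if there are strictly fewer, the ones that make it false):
is false only for:
  m=True, q=True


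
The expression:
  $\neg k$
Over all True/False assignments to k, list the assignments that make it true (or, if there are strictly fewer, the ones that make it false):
is true only for:
  k=False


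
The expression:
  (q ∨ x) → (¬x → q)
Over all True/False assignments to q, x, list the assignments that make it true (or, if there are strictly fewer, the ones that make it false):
is always true.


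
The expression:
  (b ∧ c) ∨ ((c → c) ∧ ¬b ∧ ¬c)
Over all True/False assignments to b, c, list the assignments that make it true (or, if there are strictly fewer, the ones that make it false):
is true only for:
  b=False, c=False;
  b=True, c=True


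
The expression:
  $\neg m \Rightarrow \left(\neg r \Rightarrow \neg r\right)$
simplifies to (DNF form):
$\text{True}$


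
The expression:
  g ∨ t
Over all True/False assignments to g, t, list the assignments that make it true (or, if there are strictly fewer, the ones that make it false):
is false only for:
  g=False, t=False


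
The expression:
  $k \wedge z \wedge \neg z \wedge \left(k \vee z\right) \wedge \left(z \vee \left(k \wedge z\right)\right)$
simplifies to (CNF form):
$\text{False}$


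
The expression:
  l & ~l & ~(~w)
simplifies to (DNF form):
False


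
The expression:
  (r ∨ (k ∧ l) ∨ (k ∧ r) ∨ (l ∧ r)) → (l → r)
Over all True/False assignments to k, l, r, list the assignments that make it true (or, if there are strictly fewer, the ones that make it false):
is false only for:
  k=True, l=True, r=False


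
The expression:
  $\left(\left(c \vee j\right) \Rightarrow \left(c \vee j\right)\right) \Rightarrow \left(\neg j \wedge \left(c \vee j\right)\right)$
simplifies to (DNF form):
$c \wedge \neg j$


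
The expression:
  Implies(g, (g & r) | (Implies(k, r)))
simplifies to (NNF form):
r | ~g | ~k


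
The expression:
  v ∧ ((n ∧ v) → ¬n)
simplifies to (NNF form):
v ∧ ¬n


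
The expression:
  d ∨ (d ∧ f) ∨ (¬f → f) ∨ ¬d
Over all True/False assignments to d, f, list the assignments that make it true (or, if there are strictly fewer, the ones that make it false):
is always true.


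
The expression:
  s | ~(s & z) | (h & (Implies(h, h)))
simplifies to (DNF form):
True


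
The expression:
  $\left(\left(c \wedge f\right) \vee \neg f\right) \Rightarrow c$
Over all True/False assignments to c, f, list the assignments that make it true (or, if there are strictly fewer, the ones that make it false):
is false only for:
  c=False, f=False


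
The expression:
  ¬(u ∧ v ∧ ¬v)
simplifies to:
True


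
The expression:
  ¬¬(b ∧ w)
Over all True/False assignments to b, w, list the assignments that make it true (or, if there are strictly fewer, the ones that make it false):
is true only for:
  b=True, w=True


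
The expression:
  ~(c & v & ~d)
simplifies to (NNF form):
d | ~c | ~v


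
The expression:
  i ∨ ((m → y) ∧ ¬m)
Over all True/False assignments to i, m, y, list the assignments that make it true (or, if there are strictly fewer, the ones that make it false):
is false only for:
  i=False, m=True, y=False;
  i=False, m=True, y=True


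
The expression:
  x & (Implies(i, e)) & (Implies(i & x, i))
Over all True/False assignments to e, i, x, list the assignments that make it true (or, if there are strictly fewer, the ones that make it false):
is true only for:
  e=False, i=False, x=True;
  e=True, i=False, x=True;
  e=True, i=True, x=True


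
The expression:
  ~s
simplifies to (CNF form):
~s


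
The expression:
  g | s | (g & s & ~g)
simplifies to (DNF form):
g | s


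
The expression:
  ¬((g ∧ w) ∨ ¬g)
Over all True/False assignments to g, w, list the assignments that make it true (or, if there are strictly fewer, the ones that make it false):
is true only for:
  g=True, w=False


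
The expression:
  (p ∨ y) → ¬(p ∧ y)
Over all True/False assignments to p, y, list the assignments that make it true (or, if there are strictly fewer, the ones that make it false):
is false only for:
  p=True, y=True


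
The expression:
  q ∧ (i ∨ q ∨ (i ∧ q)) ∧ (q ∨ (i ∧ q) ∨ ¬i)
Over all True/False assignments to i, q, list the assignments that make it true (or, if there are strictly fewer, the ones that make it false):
is true only for:
  i=False, q=True;
  i=True, q=True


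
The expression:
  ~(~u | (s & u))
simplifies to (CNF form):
u & ~s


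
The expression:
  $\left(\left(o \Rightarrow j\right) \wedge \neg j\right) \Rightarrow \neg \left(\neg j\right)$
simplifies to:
$j \vee o$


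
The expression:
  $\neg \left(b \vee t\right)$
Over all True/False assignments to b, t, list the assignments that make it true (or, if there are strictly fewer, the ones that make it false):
is true only for:
  b=False, t=False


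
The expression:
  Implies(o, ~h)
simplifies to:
~h | ~o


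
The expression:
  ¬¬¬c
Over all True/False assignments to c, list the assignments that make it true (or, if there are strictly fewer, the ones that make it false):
is true only for:
  c=False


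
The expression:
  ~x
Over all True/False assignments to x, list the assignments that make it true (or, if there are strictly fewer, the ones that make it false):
is true only for:
  x=False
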